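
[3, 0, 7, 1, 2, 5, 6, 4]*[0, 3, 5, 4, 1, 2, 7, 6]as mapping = [0→4, 1→0, 2→6, 3→3, 4→5, 5→2, 6→7, 7→1]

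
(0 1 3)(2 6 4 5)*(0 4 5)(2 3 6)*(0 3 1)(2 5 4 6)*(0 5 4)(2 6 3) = (0 5 1 6)(2 4)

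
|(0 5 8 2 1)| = 5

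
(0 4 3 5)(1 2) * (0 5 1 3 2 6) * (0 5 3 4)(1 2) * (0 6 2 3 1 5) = (0 6)(1 2 4 5)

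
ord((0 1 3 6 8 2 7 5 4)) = 9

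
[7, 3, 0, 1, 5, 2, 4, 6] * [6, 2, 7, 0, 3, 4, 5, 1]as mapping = [0→1, 1→0, 2→6, 3→2, 4→4, 5→7, 6→3, 7→5]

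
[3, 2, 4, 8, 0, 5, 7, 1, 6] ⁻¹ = [4, 7, 1, 0, 2, 5, 8, 6, 3] 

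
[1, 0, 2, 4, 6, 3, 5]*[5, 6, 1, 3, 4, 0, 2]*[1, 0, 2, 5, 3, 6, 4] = [4, 6, 0, 3, 2, 5, 1]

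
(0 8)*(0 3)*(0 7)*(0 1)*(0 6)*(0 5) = (0 8 3 7 1 6 5)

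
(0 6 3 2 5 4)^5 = (0 4 5 2 3 6)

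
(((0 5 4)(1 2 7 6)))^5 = (0 4 5)(1 2 7 6)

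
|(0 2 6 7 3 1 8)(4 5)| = 14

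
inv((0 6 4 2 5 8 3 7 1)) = (0 1 7 3 8 5 2 4 6)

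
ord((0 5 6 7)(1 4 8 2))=4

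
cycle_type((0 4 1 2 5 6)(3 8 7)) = 3.6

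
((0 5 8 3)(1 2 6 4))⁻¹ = (0 3 8 5)(1 4 6 2)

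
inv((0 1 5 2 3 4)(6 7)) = (0 4 3 2 5 1)(6 7)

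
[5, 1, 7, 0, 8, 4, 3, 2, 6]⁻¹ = [3, 1, 7, 6, 5, 0, 8, 2, 4]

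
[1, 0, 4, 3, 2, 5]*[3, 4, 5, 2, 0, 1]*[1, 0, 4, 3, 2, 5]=[2, 3, 1, 4, 5, 0]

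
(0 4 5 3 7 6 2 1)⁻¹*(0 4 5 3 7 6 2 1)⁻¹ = (0 2 7 5)(1 6 3 4)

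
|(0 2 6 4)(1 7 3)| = 12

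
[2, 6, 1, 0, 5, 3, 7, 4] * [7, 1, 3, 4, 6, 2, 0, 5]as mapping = [0→3, 1→0, 2→1, 3→7, 4→2, 5→4, 6→5, 7→6]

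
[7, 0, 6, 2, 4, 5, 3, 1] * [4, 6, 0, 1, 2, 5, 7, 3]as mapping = [0→3, 1→4, 2→7, 3→0, 4→2, 5→5, 6→1, 7→6]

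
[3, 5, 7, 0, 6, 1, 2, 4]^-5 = [3, 5, 6, 0, 7, 1, 4, 2]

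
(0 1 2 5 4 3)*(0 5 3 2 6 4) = (0 1 6 4 2 3 5)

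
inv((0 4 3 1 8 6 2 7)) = (0 7 2 6 8 1 3 4)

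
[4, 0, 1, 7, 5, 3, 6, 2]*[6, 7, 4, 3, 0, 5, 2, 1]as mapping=[0→0, 1→6, 2→7, 3→1, 4→5, 5→3, 6→2, 7→4]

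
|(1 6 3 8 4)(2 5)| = 10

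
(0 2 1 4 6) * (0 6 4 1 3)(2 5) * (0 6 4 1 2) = (0 5)(1 2 3 6 4)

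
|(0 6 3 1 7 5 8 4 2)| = 9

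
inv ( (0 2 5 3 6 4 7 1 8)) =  (0 8 1 7 4 6 3 5 2)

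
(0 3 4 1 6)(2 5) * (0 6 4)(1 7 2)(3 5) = (0 5 1 4 7 2 3)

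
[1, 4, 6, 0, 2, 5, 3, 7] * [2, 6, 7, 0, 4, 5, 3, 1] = [6, 4, 3, 2, 7, 5, 0, 1]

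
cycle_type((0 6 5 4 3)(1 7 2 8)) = 4.5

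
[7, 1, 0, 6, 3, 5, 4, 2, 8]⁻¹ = [2, 1, 7, 4, 6, 5, 3, 0, 8]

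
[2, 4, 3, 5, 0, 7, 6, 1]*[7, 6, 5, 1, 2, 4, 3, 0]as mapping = [0→5, 1→2, 2→1, 3→4, 4→7, 5→0, 6→3, 7→6]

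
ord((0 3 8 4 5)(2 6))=10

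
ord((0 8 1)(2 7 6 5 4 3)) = 6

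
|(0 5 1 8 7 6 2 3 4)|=9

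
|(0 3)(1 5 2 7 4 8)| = 6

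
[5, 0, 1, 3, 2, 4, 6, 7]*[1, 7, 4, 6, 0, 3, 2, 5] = [3, 1, 7, 6, 4, 0, 2, 5]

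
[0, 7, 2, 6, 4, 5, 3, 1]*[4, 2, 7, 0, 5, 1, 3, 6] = [4, 6, 7, 3, 5, 1, 0, 2]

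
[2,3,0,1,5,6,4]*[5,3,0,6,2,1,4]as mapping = [0→0,1→6,2→5,3→3,4→1,5→4,6→2]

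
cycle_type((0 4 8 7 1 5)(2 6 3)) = 3.6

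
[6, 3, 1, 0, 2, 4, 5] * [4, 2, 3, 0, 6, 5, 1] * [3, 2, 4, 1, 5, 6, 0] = [2, 3, 4, 5, 1, 0, 6]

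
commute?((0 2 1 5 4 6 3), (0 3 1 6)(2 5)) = no:(0 2 1 5 4 6 3)*(0 3 1 6)(2 5) = (0 5 4)(1 2 6), (0 3 1 6)(2 5)*(0 2 1 5 4 6 3) = (1 3 5)(2 4 6)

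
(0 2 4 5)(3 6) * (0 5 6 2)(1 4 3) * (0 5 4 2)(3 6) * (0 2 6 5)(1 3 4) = (1 6 3 2 5)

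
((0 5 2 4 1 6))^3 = (0 4)(1 5)(2 6)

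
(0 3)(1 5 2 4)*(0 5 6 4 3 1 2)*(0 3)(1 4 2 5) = (0 4 5 3 1 6 2)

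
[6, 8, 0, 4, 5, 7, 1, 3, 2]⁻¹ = [2, 6, 8, 7, 3, 4, 0, 5, 1]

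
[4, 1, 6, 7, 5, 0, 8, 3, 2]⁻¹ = [5, 1, 8, 7, 0, 4, 2, 3, 6]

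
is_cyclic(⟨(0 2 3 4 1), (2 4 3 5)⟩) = no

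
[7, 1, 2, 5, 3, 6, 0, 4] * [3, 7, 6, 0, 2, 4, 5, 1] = [1, 7, 6, 4, 0, 5, 3, 2]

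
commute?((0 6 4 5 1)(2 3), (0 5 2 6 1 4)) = no:(0 6 4 5 1)(2 3) * (0 5 2 6 1 4) = (0 1 5 4 2 3 6), (0 5 2 6 1 4) * (0 6 4 5 1)(2 3) = (0 1 5 3 2 4 6)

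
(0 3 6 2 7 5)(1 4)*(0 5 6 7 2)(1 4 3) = (0 1 3 7 6)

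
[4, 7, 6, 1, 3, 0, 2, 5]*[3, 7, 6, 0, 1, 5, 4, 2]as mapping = [0→1, 1→2, 2→4, 3→7, 4→0, 5→3, 6→6, 7→5]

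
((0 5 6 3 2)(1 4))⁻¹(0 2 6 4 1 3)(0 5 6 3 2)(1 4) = (0 3 1 4 2 5)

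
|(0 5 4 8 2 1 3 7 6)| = 9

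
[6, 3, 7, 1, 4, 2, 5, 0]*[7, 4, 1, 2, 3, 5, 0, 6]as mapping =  [0→0, 1→2, 2→6, 3→4, 4→3, 5→1, 6→5, 7→7]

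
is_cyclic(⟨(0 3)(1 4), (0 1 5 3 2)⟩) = no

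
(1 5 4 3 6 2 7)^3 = (1 3 7 4 2 5 6)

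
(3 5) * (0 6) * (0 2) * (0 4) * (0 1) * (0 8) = (0 6 2 4 1 8)(3 5)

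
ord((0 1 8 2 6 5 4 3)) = 8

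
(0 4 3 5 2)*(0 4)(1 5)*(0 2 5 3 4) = (0 2)(1 3)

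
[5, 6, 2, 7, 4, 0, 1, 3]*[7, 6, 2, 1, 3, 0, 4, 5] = [0, 4, 2, 5, 3, 7, 6, 1]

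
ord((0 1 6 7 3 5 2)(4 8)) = 14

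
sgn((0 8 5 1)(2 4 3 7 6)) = -1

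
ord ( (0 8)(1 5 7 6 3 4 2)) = 14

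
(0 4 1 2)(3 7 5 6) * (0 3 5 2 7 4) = (1 7 2 3 4)(5 6)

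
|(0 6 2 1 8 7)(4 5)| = 6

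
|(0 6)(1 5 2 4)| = 4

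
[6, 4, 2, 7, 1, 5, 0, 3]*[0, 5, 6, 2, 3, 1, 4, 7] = [4, 3, 6, 7, 5, 1, 0, 2]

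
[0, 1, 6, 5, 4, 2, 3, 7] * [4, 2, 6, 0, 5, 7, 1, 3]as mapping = [0→4, 1→2, 2→1, 3→7, 4→5, 5→6, 6→0, 7→3]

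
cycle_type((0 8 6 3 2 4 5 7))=8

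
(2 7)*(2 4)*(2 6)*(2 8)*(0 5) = (0 5)(2 7 4 6 8)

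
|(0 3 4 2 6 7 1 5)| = 8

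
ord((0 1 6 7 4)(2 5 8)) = 15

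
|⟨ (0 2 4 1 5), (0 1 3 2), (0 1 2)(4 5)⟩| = 720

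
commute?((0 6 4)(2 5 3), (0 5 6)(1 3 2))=no:(0 6 4)(2 5 3) * (0 5 6)(1 3 2)=(1 3)(2 6 4 5), (0 5 6)(1 3 2) * (0 6 4)(2 5 3)=(0 3 5 4)(1 2)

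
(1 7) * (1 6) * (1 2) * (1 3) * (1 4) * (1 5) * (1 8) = (1 7 6 2 3 4 5 8)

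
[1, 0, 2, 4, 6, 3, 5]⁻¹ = [1, 0, 2, 5, 3, 6, 4]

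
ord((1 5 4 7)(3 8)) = 4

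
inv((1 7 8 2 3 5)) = (1 5 3 2 8 7)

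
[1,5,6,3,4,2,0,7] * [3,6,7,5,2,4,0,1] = [6,4,0,5,2,7,3,1]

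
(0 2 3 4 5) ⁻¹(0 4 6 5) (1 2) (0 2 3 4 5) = (0 2 5 6) (1 3) 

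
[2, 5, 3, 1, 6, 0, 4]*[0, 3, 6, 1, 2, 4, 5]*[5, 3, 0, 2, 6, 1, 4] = [4, 6, 3, 2, 1, 5, 0]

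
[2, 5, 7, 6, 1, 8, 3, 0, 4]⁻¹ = [7, 4, 0, 6, 8, 1, 3, 2, 5]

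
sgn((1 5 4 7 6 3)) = -1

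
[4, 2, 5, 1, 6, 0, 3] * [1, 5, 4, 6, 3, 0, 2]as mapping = [0→3, 1→4, 2→0, 3→5, 4→2, 5→1, 6→6]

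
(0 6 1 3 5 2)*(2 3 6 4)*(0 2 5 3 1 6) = (0 4 5 1)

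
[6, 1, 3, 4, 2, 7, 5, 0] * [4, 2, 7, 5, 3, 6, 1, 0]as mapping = [0→1, 1→2, 2→5, 3→3, 4→7, 5→0, 6→6, 7→4]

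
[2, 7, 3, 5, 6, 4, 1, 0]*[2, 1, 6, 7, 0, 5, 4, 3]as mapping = [0→6, 1→3, 2→7, 3→5, 4→4, 5→0, 6→1, 7→2]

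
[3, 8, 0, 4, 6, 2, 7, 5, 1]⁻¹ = [2, 8, 5, 0, 3, 7, 4, 6, 1]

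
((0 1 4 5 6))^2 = (0 4 6 1 5)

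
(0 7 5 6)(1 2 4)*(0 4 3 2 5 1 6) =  (0 7 1 5)(2 3)(4 6)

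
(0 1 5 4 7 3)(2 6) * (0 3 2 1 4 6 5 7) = (0 4)(1 7 2 5 6)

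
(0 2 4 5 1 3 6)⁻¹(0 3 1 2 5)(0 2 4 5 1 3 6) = (1 2 6 3 4)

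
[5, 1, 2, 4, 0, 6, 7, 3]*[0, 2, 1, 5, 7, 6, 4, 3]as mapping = [0→6, 1→2, 2→1, 3→7, 4→0, 5→4, 6→3, 7→5]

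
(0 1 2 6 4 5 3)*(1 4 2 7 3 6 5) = (0 4 1 7 3)(2 5 6)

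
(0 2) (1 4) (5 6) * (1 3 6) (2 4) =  (0 4 3 6 5 1 2) 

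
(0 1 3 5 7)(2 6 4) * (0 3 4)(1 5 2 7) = (0 5 1 4 7 3 2 6)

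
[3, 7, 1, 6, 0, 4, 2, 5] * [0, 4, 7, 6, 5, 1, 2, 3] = [6, 3, 4, 2, 0, 5, 7, 1]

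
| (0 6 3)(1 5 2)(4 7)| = 6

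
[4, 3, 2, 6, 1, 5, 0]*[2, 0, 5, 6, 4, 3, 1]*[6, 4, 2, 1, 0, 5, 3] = [0, 3, 5, 4, 6, 1, 2]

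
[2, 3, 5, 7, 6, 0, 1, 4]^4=[2, 6, 5, 1, 7, 0, 4, 3]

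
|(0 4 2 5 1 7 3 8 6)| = 9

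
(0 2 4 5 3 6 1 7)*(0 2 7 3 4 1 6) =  (0 7 2 1 3)(4 5)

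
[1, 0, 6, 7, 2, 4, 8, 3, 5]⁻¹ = [1, 0, 4, 7, 5, 8, 2, 3, 6]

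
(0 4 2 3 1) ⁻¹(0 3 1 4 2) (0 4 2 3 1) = (0 2 3 4 1) 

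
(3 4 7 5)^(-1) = (3 5 7 4)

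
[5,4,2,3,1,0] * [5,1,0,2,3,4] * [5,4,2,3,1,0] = [1,3,5,2,4,0]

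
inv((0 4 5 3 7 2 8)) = (0 8 2 7 3 5 4)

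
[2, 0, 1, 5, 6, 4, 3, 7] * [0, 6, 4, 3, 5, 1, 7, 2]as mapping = [0→4, 1→0, 2→6, 3→1, 4→7, 5→5, 6→3, 7→2]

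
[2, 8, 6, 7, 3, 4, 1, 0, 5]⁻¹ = [7, 6, 0, 4, 5, 8, 2, 3, 1]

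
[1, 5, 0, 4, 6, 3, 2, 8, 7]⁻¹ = [2, 0, 6, 5, 3, 1, 4, 8, 7]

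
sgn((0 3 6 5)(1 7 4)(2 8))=1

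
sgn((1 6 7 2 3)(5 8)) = -1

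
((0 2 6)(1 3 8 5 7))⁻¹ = (0 6 2)(1 7 5 8 3)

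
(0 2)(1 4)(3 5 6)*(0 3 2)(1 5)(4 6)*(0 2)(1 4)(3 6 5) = (0 2 6)(1 5)(3 4)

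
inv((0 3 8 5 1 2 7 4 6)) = (0 6 4 7 2 1 5 8 3)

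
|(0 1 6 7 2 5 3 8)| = 8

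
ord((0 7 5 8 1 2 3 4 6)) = 9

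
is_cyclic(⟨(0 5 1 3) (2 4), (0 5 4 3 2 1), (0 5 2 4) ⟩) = no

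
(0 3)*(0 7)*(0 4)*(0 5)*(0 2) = (0 3 7 4 5 2)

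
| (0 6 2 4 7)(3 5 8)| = 15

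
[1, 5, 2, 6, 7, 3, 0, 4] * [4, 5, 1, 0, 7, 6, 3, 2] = [5, 6, 1, 3, 2, 0, 4, 7]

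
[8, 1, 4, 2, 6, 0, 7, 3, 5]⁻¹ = [5, 1, 3, 7, 2, 8, 4, 6, 0]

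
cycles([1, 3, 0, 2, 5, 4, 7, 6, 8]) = (0 1 3 2)(4 5)(6 7)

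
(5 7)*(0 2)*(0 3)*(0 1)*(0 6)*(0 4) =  (0 2 3 1 6 4)(5 7)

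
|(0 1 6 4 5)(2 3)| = 10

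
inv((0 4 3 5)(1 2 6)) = (0 5 3 4)(1 6 2)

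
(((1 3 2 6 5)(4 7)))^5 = (4 7)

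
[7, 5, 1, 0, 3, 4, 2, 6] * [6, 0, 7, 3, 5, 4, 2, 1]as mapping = [0→1, 1→4, 2→0, 3→6, 4→3, 5→5, 6→7, 7→2]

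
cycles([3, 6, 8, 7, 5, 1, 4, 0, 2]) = (0 3 7)(1 6 4 5)(2 8)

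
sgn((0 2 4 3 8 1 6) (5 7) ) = -1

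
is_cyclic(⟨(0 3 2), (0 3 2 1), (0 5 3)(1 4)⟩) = no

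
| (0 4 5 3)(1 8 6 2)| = 4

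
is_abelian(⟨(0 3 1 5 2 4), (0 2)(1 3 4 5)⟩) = no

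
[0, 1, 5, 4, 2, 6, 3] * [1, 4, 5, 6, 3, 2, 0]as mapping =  [0→1, 1→4, 2→2, 3→3, 4→5, 5→0, 6→6]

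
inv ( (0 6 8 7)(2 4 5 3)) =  (0 7 8 6)(2 3 5 4)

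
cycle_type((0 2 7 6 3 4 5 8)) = 8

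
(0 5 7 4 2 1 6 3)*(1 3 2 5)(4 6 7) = (0 1 7 6 2 3)(4 5)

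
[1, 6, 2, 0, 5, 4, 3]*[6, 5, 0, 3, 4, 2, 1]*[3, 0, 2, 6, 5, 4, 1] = [4, 0, 3, 1, 2, 5, 6]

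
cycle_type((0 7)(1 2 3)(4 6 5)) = 2.3^2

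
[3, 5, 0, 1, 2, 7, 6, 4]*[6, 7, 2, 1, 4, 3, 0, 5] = [1, 3, 6, 7, 2, 5, 0, 4]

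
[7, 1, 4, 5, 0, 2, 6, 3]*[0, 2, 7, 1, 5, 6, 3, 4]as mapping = [0→4, 1→2, 2→5, 3→6, 4→0, 5→7, 6→3, 7→1]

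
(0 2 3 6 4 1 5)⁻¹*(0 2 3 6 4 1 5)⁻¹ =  (0 1 6 2 5 4 3)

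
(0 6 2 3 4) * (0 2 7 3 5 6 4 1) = (0 4 2 5 6 7 3 1)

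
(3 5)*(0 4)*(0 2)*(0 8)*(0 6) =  (0 4 2 8 6)(3 5)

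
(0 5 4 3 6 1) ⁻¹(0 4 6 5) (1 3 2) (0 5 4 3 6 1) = (0 6 2) (1 4 5 3) 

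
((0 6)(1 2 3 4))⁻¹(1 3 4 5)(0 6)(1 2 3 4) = (1 5 2 4)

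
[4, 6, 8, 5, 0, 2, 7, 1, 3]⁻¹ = [4, 7, 5, 8, 0, 3, 1, 6, 2]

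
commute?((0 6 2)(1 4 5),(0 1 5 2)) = no:(0 6 2)(1 4 5)*(0 1 5 2) = (0 6)(1 4 2),(0 1 5 2)*(0 6 2)(1 4 5) = (0 4 5)(2 6)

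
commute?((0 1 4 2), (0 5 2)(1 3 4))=no:(0 1 4 2) * (0 5 2)(1 3 4)=(0 3 4)(2 5), (0 5 2)(1 3 4) * (0 1 4 2)=(0 5)(1 3 2)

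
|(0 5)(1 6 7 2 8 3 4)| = 14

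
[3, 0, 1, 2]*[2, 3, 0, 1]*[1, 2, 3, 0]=[2, 3, 0, 1]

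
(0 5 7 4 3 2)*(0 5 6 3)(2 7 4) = (0 6 3 7 2 5 4)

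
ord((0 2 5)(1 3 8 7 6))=15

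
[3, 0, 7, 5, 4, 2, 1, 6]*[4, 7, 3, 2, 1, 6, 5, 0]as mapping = [0→2, 1→4, 2→0, 3→6, 4→1, 5→3, 6→7, 7→5]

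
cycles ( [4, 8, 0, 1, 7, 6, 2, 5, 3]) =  (0 4 7 5 6 2)(1 8 3)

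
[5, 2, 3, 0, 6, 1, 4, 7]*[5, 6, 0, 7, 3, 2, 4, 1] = [2, 0, 7, 5, 4, 6, 3, 1]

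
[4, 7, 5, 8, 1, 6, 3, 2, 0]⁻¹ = [8, 4, 7, 6, 0, 2, 5, 1, 3]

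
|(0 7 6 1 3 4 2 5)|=8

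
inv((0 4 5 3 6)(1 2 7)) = (0 6 3 5 4)(1 7 2)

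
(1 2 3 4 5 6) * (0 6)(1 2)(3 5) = (0 6 2 5)(3 4)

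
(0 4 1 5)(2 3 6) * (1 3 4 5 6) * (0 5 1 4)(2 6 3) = (0 1 3 4 2)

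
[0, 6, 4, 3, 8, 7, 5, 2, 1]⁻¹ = [0, 8, 7, 3, 2, 6, 1, 5, 4]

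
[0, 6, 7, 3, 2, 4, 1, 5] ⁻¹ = [0, 6, 4, 3, 5, 7, 1, 2] 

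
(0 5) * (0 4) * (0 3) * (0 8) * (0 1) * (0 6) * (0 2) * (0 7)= (0 5 4 3 8 1 6 2 7)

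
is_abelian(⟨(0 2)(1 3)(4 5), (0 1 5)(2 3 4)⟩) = yes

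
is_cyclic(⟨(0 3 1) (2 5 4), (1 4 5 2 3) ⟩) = no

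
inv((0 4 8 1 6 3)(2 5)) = (0 3 6 1 8 4)(2 5)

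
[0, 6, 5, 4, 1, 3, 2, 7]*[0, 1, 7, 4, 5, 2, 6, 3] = [0, 6, 2, 5, 1, 4, 7, 3]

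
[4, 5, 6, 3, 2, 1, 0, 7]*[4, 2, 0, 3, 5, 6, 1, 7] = [5, 6, 1, 3, 0, 2, 4, 7]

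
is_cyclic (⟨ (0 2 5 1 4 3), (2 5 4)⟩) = no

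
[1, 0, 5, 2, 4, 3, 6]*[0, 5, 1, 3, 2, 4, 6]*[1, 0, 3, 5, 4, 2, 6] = [2, 1, 4, 0, 3, 5, 6]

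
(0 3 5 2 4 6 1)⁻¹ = (0 1 6 4 2 5 3)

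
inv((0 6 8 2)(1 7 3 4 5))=(0 2 8 6)(1 5 4 3 7)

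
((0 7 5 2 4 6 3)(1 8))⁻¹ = (0 3 6 4 2 5 7)(1 8)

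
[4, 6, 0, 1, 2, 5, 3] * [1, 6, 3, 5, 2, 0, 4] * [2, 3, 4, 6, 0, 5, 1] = [4, 0, 3, 1, 6, 2, 5]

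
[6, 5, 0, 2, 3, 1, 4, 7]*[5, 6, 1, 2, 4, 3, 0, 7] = [0, 3, 5, 1, 2, 6, 4, 7]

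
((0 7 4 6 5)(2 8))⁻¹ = (0 5 6 4 7)(2 8)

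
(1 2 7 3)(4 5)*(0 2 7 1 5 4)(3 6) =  (0 2 1 7 6 3 5)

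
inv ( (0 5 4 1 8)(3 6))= (0 8 1 4 5)(3 6)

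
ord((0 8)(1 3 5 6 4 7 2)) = 14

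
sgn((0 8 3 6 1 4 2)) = 1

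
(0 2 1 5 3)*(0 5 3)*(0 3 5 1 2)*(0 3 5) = (0 3 1)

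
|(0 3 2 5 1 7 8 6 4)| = 9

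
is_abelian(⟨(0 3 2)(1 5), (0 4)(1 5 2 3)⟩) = no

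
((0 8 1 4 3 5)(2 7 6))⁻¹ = (0 5 3 4 1 8)(2 6 7)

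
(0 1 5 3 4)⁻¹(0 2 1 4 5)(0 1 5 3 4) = (0 3 1 2 5)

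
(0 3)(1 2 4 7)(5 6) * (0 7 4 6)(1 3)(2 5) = (0 1 5)(2 6)(3 7)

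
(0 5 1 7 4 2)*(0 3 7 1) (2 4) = (0 5) (2 3 7) 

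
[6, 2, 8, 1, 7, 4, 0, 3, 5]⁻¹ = [6, 3, 1, 7, 5, 8, 0, 4, 2]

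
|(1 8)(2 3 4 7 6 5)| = 6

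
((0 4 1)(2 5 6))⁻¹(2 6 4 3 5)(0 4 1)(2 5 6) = (1 3 6 5 2)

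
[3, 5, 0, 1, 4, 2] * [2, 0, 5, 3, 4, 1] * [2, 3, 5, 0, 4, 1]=[0, 3, 5, 2, 4, 1]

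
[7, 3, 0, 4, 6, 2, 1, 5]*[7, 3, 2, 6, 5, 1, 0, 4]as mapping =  [0→4, 1→6, 2→7, 3→5, 4→0, 5→2, 6→3, 7→1]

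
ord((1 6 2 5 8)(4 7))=10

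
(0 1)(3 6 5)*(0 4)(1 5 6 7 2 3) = (0 5 1 4)(2 3 7)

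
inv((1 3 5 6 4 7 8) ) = (1 8 7 4 6 5 3) 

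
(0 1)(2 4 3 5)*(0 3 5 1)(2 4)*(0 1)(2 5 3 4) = (0 1 4 3)(2 5)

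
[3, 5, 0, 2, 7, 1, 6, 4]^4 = [3, 1, 0, 2, 4, 5, 6, 7]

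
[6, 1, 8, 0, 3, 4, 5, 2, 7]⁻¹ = [3, 1, 7, 4, 5, 6, 0, 8, 2]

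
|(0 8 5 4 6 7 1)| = 7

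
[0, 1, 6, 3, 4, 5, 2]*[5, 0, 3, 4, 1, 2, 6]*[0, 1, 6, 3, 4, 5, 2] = [5, 0, 2, 4, 1, 6, 3]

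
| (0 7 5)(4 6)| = 6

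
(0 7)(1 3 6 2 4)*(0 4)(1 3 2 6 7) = (0 1 2)(3 7 4)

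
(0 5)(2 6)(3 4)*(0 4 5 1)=(0 1)(2 6)(3 5 4)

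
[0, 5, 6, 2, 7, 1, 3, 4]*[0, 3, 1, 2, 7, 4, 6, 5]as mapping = [0→0, 1→4, 2→6, 3→1, 4→5, 5→3, 6→2, 7→7]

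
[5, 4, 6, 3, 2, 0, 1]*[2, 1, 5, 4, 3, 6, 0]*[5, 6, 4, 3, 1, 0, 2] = [2, 3, 5, 1, 0, 4, 6] 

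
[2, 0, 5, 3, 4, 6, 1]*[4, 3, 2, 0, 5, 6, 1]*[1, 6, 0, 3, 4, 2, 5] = [0, 4, 5, 1, 2, 6, 3]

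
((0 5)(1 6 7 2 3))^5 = (0 5)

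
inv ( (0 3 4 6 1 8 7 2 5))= (0 5 2 7 8 1 6 4 3)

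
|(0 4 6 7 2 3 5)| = 7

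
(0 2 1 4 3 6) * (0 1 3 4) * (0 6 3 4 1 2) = (1 6 2 4)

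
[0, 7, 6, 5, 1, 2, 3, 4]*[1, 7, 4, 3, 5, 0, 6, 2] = [1, 2, 6, 0, 7, 4, 3, 5]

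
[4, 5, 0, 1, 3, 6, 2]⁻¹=[2, 3, 6, 4, 0, 1, 5]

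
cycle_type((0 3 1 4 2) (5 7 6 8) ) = 4.5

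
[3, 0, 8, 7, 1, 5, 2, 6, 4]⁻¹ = [1, 4, 6, 0, 8, 5, 7, 3, 2]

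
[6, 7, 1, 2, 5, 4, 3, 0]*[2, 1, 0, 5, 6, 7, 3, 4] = [3, 4, 1, 0, 7, 6, 5, 2]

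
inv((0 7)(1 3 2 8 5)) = (0 7)(1 5 8 2 3)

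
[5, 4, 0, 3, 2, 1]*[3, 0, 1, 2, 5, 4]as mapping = [0→4, 1→5, 2→3, 3→2, 4→1, 5→0]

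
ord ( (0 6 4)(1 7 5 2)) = 12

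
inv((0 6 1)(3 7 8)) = (0 1 6)(3 8 7)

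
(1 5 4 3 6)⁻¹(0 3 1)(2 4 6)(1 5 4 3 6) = (0 6 5)(1 2 3)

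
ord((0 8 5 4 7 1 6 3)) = 8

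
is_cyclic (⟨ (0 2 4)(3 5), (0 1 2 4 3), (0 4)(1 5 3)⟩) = no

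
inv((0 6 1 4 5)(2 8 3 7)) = (0 5 4 1 6)(2 7 3 8)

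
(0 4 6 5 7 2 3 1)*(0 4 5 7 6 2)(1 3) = (0 5 6 7)(1 4 2)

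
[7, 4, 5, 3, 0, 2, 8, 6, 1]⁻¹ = [4, 8, 5, 3, 1, 2, 7, 0, 6]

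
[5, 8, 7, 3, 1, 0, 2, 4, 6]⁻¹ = [5, 4, 6, 3, 7, 0, 8, 2, 1]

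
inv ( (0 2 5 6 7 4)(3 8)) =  (0 4 7 6 5 2)(3 8)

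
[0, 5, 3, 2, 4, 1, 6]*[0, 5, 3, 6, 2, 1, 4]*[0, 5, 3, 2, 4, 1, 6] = [0, 5, 6, 2, 3, 1, 4]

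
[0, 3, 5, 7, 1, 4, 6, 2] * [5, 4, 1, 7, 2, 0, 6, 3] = [5, 7, 0, 3, 4, 2, 6, 1]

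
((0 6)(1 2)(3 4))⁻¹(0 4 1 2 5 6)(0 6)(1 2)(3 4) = (0 6 3 2 1 5)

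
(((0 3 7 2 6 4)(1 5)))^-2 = (0 6 7)(2 3 4)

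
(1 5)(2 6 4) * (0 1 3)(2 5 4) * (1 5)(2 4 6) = (0 5 3)(1 6 4)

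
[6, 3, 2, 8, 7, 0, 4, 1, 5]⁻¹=[5, 7, 2, 1, 6, 8, 0, 4, 3]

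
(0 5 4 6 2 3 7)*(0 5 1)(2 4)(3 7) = (0 1)(2 7 5)(4 6)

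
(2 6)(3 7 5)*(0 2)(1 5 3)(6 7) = (0 2 7 3 6)(1 5)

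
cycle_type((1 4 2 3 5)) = 5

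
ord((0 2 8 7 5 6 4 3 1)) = 9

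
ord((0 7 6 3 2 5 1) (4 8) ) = 14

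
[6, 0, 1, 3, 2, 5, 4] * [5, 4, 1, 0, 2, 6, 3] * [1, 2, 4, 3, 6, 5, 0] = [3, 5, 6, 1, 2, 0, 4]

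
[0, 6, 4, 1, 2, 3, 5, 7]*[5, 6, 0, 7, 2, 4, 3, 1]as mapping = [0→5, 1→3, 2→2, 3→6, 4→0, 5→7, 6→4, 7→1]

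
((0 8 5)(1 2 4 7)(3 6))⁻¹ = (0 5 8)(1 7 4 2)(3 6)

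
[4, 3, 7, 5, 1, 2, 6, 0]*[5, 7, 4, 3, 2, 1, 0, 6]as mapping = [0→2, 1→3, 2→6, 3→1, 4→7, 5→4, 6→0, 7→5]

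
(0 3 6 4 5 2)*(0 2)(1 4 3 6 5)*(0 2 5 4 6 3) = (0 3 4 1 6)(2 5)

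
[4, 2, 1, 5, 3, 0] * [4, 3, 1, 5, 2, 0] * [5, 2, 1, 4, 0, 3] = [1, 2, 4, 5, 3, 0]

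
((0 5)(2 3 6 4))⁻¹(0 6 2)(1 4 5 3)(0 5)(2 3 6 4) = (0 6 1 2)(3 5 4)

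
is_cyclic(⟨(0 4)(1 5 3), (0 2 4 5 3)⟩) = no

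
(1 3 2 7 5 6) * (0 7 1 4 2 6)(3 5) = (0 7 3 6 4 2 1 5)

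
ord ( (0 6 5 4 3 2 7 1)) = 8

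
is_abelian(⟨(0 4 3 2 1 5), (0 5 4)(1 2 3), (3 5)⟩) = no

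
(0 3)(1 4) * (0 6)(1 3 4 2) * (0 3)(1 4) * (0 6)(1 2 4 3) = (0 2 3)(1 4 6)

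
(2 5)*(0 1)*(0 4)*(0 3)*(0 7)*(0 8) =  (0 1 4 3 7 8)(2 5)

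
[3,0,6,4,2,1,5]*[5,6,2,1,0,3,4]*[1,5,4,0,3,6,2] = [5,6,3,1,4,2,0]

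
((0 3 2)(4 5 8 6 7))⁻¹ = (0 2 3)(4 7 6 8 5)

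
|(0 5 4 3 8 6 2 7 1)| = 9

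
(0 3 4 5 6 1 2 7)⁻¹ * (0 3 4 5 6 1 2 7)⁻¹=(0 2 6 4)(1 5 3 7)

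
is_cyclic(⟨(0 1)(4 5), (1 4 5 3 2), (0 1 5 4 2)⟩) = no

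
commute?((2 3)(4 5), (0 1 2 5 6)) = no:(2 3)(4 5)*(0 1 2 5 6) = (0 1 2 3 5 4 6), (0 1 2 5 6)*(2 3)(4 5) = (0 1 3 2 4 5 6)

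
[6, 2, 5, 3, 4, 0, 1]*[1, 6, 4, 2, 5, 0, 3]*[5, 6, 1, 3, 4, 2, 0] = [3, 4, 5, 1, 2, 6, 0]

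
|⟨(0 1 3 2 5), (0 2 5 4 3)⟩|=360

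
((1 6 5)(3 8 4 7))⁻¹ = (1 5 6)(3 7 4 8)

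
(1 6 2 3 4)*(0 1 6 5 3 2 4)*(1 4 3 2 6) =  (0 4 1 5 2 6 3)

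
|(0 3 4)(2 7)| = 6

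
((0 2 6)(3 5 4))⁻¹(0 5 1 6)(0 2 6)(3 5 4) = (0 2 4 1)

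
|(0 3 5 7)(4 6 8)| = 12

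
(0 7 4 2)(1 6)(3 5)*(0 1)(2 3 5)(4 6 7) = (0 4 3 2 1 7 6)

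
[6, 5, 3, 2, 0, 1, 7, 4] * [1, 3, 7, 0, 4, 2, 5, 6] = [5, 2, 0, 7, 1, 3, 6, 4]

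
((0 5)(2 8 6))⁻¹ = (0 5)(2 6 8)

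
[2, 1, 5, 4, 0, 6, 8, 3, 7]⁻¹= [4, 1, 0, 7, 3, 2, 5, 8, 6]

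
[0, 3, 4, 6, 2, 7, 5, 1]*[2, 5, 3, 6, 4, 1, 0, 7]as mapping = [0→2, 1→6, 2→4, 3→0, 4→3, 5→7, 6→1, 7→5]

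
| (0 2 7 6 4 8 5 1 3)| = 9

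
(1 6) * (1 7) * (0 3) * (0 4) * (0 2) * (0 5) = (0 3 4 2 5)(1 6 7)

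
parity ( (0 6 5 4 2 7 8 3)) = odd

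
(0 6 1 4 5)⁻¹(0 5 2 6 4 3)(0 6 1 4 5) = (0 2 1 5 3 6)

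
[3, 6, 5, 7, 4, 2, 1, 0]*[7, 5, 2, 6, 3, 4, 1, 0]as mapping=[0→6, 1→1, 2→4, 3→0, 4→3, 5→2, 6→5, 7→7]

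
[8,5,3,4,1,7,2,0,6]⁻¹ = [7,4,6,2,3,1,8,5,0]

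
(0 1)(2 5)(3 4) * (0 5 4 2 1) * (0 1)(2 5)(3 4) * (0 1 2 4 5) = (0 2 3)(1 4 5)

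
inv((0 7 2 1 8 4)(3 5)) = (0 4 8 1 2 7)(3 5)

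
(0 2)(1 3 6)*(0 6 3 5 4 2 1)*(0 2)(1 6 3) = (0 6 2 3 1 5 4)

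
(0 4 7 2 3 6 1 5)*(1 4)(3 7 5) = (0 1 3 6 4 5)(2 7)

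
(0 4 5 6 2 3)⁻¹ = (0 3 2 6 5 4)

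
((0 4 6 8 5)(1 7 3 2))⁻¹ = (0 5 8 6 4)(1 2 3 7)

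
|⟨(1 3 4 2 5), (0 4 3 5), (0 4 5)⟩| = 720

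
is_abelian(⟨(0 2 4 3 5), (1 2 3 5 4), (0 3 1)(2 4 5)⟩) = no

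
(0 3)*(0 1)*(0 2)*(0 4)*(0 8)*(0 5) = (0 3 1 2 4 8 5)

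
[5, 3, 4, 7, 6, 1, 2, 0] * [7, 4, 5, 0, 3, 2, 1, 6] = [2, 0, 3, 6, 1, 4, 5, 7] 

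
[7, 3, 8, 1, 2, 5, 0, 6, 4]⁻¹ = [6, 3, 4, 1, 8, 5, 7, 0, 2]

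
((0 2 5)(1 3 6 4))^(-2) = (0 2 5)(1 6)(3 4)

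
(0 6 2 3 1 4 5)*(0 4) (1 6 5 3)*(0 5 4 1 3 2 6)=(0 4 2 3) (1 5) 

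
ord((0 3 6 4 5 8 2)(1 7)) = 14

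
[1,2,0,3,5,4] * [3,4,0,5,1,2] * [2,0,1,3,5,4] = [5,2,3,4,1,0]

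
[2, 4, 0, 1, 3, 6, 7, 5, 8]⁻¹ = [2, 3, 0, 4, 1, 7, 5, 6, 8]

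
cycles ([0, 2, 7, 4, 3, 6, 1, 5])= (1 2 7 5 6)(3 4)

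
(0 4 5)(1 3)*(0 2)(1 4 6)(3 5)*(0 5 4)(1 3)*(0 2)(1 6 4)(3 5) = (0 4 6 5)(2 3)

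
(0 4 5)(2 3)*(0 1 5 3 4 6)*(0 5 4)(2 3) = (0 6 5 1 4 2)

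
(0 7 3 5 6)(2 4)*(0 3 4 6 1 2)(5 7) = (0 5 1 2 6 3 7 4)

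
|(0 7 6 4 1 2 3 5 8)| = 9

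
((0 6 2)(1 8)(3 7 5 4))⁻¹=(0 2 6)(1 8)(3 4 5 7)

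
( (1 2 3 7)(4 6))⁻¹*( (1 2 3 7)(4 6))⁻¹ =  (1 3)(2 7)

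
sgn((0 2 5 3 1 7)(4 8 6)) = -1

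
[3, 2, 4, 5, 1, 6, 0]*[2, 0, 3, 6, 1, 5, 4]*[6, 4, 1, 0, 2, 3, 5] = [5, 0, 4, 3, 6, 2, 1]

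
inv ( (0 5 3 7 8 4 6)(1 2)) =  (0 6 4 8 7 3 5)(1 2)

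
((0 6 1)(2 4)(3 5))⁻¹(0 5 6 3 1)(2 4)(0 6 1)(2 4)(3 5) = (0 6 3 1 5)(2 4)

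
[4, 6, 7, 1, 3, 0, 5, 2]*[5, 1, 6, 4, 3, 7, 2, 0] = [3, 2, 0, 1, 4, 5, 7, 6]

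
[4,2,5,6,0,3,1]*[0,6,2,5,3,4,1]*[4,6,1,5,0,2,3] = [5,1,0,6,4,2,3]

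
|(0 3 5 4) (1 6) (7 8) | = 4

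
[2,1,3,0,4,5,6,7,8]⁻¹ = [3,1,0,2,4,5,6,7,8]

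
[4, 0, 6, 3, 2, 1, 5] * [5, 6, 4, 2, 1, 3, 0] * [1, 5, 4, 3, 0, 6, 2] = [5, 6, 1, 4, 0, 2, 3]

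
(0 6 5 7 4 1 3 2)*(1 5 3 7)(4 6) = (0 4 5 1 7 6 3 2)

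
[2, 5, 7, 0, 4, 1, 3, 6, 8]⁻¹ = [3, 5, 0, 6, 4, 1, 7, 2, 8]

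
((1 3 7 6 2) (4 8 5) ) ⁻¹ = (1 2 6 7 3) (4 5 8) 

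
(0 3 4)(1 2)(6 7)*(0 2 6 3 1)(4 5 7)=(0 1 6 4 2)(3 5 7)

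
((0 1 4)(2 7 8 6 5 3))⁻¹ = (0 4 1)(2 3 5 6 8 7)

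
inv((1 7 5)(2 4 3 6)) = (1 5 7)(2 6 3 4)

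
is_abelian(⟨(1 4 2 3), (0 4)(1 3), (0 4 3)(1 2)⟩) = no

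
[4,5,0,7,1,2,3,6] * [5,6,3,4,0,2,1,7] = [0,2,5,7,6,3,4,1]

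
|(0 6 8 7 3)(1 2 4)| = 15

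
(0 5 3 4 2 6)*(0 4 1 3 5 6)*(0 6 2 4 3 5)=(0 2 6 3 1 5)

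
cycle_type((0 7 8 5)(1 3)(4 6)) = 2^2.4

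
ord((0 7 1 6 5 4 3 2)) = 8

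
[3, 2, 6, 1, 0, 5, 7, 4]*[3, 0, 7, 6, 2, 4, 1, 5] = [6, 7, 1, 0, 3, 4, 5, 2]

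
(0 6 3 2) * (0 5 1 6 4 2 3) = (0 4 2 5 1 6) 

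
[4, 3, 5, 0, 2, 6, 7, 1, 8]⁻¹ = [3, 7, 4, 1, 0, 2, 5, 6, 8]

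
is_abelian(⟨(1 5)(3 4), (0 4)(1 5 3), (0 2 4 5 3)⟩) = no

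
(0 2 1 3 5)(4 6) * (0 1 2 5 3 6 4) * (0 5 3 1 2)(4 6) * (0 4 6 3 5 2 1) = (0 5 1 6 2 4 3)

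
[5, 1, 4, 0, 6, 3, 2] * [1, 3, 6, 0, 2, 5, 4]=[5, 3, 2, 1, 4, 0, 6]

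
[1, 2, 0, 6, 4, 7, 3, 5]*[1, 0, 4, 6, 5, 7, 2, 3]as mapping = [0→0, 1→4, 2→1, 3→2, 4→5, 5→3, 6→6, 7→7]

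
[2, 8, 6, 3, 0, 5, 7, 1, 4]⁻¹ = [4, 7, 0, 3, 8, 5, 2, 6, 1]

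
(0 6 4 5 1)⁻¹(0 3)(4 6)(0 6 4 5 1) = (3 6)(4 5)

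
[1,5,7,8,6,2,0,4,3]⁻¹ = [6,0,5,8,7,1,4,2,3]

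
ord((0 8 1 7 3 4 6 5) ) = 8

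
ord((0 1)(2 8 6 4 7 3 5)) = 14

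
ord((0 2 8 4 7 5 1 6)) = 8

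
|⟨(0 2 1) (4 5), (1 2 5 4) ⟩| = 120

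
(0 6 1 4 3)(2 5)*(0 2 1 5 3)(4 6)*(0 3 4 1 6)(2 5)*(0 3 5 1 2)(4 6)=(0 2 6)(1 3)(4 5)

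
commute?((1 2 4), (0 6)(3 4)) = no:(1 2 4)*(0 6)(3 4) = (0 6)(1 2 3 4), (0 6)(3 4)*(1 2 4) = (0 6)(1 2 4 3)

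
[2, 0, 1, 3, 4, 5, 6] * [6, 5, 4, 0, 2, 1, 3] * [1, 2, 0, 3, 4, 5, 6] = [4, 6, 5, 1, 0, 2, 3]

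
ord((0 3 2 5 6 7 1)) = 7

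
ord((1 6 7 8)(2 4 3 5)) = 4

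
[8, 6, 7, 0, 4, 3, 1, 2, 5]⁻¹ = [3, 6, 7, 5, 4, 8, 1, 2, 0]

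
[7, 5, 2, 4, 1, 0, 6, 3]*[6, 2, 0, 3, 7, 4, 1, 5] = [5, 4, 0, 7, 2, 6, 1, 3]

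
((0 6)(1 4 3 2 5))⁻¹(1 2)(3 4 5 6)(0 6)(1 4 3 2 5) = (0 2 3 1)(4 5)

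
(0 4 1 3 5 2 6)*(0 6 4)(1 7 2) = (1 3 5)(2 4 7)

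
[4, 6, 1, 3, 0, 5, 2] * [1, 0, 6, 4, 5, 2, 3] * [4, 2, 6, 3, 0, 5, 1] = [5, 3, 4, 0, 2, 6, 1]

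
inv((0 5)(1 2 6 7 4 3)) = (0 5)(1 3 4 7 6 2)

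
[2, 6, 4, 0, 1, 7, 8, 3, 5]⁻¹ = [3, 4, 0, 7, 2, 8, 1, 5, 6]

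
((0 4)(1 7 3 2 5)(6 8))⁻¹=(0 4)(1 5 2 3 7)(6 8)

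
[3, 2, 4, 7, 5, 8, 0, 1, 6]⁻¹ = [6, 7, 1, 0, 2, 4, 8, 3, 5]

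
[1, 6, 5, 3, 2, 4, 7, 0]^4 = [0, 1, 5, 3, 2, 4, 6, 7]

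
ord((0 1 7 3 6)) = 5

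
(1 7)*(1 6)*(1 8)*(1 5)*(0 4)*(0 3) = (0 4 3)(1 7 6 8 5)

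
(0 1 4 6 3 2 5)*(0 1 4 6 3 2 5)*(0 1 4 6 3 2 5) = (0 6 5 4 2 1 3)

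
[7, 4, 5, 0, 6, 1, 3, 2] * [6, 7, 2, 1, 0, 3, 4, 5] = [5, 0, 3, 6, 4, 7, 1, 2]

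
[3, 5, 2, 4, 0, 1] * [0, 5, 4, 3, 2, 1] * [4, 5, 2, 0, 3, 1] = [0, 5, 3, 2, 4, 1]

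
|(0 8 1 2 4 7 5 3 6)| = 9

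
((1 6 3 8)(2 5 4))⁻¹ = (1 8 3 6)(2 4 5)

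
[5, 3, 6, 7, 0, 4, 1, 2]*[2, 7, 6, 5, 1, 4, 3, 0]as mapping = [0→4, 1→5, 2→3, 3→0, 4→2, 5→1, 6→7, 7→6]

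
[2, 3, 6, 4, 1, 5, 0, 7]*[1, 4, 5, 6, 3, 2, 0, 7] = [5, 6, 0, 3, 4, 2, 1, 7]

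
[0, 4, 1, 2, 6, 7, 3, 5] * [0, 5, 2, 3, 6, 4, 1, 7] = [0, 6, 5, 2, 1, 7, 3, 4]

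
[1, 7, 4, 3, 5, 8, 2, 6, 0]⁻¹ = [8, 0, 6, 3, 2, 4, 7, 1, 5]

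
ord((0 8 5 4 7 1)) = 6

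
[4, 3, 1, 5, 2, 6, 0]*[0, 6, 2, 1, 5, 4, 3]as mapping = [0→5, 1→1, 2→6, 3→4, 4→2, 5→3, 6→0]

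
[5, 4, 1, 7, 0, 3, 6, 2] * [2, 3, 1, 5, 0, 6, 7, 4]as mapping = [0→6, 1→0, 2→3, 3→4, 4→2, 5→5, 6→7, 7→1]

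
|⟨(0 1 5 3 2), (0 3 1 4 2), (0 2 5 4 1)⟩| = 360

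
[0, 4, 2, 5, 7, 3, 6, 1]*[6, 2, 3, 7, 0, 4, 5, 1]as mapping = [0→6, 1→0, 2→3, 3→4, 4→1, 5→7, 6→5, 7→2]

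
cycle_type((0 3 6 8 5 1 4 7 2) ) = 9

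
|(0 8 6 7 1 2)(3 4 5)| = 6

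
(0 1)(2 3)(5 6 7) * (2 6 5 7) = (0 1)(2 3 6)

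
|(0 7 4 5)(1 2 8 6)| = 4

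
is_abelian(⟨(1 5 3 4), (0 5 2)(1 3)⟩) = no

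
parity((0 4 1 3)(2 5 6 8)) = even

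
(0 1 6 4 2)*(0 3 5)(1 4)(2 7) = (0 4 7 2 3 5)(1 6)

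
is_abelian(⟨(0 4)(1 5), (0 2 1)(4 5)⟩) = no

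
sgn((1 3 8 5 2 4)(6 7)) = 1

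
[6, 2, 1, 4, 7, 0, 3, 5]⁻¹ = [5, 2, 1, 6, 3, 7, 0, 4]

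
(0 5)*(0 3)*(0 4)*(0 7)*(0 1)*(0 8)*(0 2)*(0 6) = (0 5 3 4 7 1 8 2 6)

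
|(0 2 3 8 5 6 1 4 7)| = 9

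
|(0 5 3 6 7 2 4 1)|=8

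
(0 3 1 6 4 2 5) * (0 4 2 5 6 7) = (0 3 1 7)(2 6)(4 5)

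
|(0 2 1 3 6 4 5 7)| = 8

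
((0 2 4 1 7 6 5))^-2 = (0 6 1 2 5 7 4)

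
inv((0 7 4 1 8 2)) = (0 2 8 1 4 7)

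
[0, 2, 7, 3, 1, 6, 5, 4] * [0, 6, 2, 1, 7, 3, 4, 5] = [0, 2, 5, 1, 6, 4, 3, 7]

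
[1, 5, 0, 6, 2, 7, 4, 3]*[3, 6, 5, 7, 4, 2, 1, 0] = [6, 2, 3, 1, 5, 0, 4, 7]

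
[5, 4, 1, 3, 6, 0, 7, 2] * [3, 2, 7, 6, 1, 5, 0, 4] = [5, 1, 2, 6, 0, 3, 4, 7]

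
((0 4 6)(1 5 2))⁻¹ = (0 6 4)(1 2 5)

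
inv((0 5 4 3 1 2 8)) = (0 8 2 1 3 4 5)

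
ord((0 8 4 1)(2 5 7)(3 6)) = 12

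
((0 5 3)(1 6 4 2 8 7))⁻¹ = (0 3 5)(1 7 8 2 4 6)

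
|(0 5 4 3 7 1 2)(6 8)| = 14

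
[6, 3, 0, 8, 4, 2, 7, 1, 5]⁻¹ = [2, 7, 5, 1, 4, 8, 0, 6, 3]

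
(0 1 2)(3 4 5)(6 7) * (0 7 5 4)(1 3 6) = (0 3)(1 2 7)(5 6)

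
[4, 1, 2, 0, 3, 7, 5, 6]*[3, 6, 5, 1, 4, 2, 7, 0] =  [4, 6, 5, 3, 1, 0, 2, 7]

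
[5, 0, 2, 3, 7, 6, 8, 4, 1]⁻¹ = [1, 8, 2, 3, 7, 0, 5, 4, 6]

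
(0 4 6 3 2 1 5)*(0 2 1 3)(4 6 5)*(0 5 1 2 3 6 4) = (0 4 1)(2 6 5 3)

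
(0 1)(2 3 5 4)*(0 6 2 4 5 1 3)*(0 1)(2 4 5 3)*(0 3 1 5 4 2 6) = (0 6 2 5 1)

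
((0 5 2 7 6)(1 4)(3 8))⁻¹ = (0 6 7 2 5)(1 4)(3 8)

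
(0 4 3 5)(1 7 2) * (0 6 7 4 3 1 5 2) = (0 3 2 5 6 7)(1 4)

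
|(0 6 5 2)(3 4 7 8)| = 4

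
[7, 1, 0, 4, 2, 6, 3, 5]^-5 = [5, 1, 7, 2, 0, 3, 4, 6]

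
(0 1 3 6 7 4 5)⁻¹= (0 5 4 7 6 3 1)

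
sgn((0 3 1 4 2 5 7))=1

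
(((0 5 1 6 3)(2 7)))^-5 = (2 7)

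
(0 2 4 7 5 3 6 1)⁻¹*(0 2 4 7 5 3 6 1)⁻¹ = (0 6 5 4)(1 3 7 2)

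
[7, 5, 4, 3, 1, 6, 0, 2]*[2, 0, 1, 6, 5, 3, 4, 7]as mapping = [0→7, 1→3, 2→5, 3→6, 4→0, 5→4, 6→2, 7→1]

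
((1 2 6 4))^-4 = ()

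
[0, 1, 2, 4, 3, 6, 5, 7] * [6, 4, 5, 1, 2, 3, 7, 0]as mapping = [0→6, 1→4, 2→5, 3→2, 4→1, 5→7, 6→3, 7→0]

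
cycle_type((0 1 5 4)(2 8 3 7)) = 4^2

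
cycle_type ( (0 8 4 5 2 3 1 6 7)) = 9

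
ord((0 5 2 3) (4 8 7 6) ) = 4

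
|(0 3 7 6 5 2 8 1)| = 8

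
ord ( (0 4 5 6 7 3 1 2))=8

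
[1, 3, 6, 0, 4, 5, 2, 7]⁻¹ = [3, 0, 6, 1, 4, 5, 2, 7]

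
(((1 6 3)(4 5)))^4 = (1 6 3)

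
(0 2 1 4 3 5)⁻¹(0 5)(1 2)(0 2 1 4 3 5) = (0 2)(1 4)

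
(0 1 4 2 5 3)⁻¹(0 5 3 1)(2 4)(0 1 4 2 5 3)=(0 4 1 3)(2 5)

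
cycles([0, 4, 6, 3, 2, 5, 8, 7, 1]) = (1 4 2 6 8)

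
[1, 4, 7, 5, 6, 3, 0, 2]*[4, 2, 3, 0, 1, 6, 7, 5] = [2, 1, 5, 6, 7, 0, 4, 3]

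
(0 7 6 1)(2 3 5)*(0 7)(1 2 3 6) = (1 7)(2 6)(3 5)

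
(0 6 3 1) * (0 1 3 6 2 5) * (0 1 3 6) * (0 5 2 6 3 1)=(0 6 5) 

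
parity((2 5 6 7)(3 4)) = even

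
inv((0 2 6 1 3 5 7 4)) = (0 4 7 5 3 1 6 2)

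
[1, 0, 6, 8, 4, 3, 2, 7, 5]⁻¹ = [1, 0, 6, 5, 4, 8, 2, 7, 3]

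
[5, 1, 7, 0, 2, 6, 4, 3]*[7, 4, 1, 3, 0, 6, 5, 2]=[6, 4, 2, 7, 1, 5, 0, 3]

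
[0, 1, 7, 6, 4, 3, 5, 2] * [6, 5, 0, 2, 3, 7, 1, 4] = [6, 5, 4, 1, 3, 2, 7, 0]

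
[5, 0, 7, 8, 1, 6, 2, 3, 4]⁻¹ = [1, 4, 6, 7, 8, 0, 5, 2, 3]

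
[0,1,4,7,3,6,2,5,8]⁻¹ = [0,1,6,4,2,7,5,3,8]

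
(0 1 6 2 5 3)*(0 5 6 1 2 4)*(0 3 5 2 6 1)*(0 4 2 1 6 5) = (0 5)(1 4 3)(2 6)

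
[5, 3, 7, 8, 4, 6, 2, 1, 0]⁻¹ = [8, 7, 6, 1, 4, 0, 5, 2, 3]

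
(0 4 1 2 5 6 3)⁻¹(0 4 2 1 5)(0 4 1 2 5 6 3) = (1 5 2 6 4)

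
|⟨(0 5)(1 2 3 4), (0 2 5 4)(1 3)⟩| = 24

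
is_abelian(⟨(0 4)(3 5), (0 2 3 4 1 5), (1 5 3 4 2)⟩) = no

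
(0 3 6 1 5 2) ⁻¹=(0 2 5 1 6 3) 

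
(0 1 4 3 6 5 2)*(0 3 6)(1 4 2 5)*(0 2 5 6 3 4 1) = (0 1 5 6)(2 4 3)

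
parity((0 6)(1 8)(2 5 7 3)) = odd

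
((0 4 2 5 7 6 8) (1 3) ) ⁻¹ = (0 8 6 7 5 2 4) (1 3) 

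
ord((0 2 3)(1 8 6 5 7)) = 15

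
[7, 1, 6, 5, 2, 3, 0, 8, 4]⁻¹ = [6, 1, 4, 5, 8, 3, 2, 0, 7]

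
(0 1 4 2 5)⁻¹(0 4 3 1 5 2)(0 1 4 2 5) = (0 5 1 2 3 4)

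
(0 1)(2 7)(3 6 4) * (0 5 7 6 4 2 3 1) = (1 5 7 3 4)(2 6)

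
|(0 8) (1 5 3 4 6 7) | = 6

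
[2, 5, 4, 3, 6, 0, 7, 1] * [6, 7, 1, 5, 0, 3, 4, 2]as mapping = [0→1, 1→3, 2→0, 3→5, 4→4, 5→6, 6→2, 7→7]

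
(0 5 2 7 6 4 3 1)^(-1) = (0 1 3 4 6 7 2 5)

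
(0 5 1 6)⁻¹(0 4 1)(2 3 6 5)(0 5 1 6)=(0 1 2 3)(4 6 5)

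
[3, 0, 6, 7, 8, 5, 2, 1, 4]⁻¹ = [1, 7, 6, 0, 8, 5, 2, 3, 4]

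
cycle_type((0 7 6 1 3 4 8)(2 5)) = 2.7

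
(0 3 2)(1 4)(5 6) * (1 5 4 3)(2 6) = (0 1 3 6 4 5 2)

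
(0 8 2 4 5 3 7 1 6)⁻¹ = (0 6 1 7 3 5 4 2 8)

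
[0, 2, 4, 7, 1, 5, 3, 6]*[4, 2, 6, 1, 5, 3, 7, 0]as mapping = [0→4, 1→6, 2→5, 3→0, 4→2, 5→3, 6→1, 7→7]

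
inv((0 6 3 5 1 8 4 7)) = (0 7 4 8 1 5 3 6)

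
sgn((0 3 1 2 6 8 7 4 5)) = 1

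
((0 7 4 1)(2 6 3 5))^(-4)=()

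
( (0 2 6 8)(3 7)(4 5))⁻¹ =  (0 8 6 2)(3 7)(4 5)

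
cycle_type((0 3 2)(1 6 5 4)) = 3.4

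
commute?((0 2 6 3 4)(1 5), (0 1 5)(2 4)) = no:(0 2 6 3 4)(1 5)*(0 1 5)(2 4) = (0 4 1)(2 6 3), (0 1 5)(2 4)*(0 2 6 3 4)(1 5) = (0 5 2)(3 4 6)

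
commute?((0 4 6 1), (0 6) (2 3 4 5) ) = no:(0 4 6 1)*(0 6) (2 3 4 5) = (0 5 2 3 4) (1 6), (0 6) (2 3 4 5)*(0 4 6 1) = (0 1) (2 3 6 4 5) 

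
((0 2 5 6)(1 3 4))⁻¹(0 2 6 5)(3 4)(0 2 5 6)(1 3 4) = (0 6 2 5)(1 4)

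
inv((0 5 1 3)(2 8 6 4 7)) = (0 3 1 5)(2 7 4 6 8)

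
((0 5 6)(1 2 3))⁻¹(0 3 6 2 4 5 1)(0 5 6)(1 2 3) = (0 3 4 6 2 5 1)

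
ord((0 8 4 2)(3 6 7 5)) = 4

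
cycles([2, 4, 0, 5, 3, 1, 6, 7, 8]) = (0 2) (1 4 3 5) 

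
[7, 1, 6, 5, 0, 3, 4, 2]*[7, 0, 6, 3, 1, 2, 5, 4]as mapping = [0→4, 1→0, 2→5, 3→2, 4→7, 5→3, 6→1, 7→6]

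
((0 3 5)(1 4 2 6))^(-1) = (0 5 3)(1 6 2 4)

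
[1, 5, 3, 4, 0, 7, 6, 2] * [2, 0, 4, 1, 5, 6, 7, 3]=[0, 6, 1, 5, 2, 3, 7, 4]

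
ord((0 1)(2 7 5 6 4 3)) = 6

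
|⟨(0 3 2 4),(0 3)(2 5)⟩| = 20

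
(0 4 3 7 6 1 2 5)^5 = (0 1 3 5 6 4 2 7)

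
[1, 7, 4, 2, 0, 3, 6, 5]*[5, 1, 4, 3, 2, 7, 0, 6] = [1, 6, 2, 4, 5, 3, 0, 7]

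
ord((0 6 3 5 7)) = 5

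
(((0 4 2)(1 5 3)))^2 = (0 2 4)(1 3 5)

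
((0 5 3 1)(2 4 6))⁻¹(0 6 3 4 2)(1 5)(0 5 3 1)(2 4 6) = (0 3)(1 6 4 5 2)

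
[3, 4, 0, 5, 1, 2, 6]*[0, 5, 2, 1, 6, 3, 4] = [1, 6, 0, 3, 5, 2, 4] 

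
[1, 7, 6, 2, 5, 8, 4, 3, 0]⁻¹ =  [8, 0, 3, 7, 6, 4, 2, 1, 5]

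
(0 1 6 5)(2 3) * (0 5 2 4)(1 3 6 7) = (0 3 4)(1 7)(2 6)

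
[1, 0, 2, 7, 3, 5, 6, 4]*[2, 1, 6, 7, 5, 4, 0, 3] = [1, 2, 6, 3, 7, 4, 0, 5]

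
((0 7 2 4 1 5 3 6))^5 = (0 5 2 6 1 7 3 4)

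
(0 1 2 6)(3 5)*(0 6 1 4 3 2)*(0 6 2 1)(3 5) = (0 4 5 1 6 2)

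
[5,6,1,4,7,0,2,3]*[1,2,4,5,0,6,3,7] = [6,3,2,0,7,1,4,5]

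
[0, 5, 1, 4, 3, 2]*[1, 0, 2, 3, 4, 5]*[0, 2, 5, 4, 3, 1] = [2, 1, 0, 3, 4, 5]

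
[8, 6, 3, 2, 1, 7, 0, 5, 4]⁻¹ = [6, 4, 3, 2, 8, 7, 1, 5, 0]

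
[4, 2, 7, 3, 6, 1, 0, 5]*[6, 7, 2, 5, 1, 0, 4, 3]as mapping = [0→1, 1→2, 2→3, 3→5, 4→4, 5→7, 6→6, 7→0]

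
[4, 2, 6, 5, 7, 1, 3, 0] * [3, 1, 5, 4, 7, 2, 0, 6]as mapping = [0→7, 1→5, 2→0, 3→2, 4→6, 5→1, 6→4, 7→3]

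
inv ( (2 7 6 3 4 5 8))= (2 8 5 4 3 6 7)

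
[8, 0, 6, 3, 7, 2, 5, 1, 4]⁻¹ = [1, 7, 5, 3, 8, 6, 2, 4, 0]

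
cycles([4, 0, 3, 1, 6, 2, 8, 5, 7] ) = (0 4 6 8 7 5 2 3 1)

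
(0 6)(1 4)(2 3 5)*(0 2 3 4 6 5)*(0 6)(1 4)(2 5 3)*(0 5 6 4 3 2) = (0 2 1 5)(3 4)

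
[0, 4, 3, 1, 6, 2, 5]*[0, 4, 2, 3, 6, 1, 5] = [0, 6, 3, 4, 5, 2, 1]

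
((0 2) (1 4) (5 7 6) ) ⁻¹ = (0 2) (1 4) (5 6 7) 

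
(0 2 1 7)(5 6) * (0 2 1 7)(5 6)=(0 1)(2 7)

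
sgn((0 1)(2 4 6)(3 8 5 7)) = 1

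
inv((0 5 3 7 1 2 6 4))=(0 4 6 2 1 7 3 5)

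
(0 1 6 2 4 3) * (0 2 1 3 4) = (0 3 2)(1 6)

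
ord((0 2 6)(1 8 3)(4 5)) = 6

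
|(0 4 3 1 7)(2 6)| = 10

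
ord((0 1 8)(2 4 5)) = 3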